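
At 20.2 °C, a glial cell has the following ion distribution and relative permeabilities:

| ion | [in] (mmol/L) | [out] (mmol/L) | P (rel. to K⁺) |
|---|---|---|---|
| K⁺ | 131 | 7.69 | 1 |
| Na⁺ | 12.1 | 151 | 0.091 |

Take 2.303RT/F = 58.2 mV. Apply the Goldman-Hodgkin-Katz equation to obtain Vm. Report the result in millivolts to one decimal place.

-46.0 mV

Vm = 58.2 · log₁₀[(Σ P·[cation]ₒ + Σ P·[anion]ᵢ) / (Σ P·[cation]ᵢ + Σ P·[anion]ₒ)]
Numerator = 1×7.69 + 0.091×151 = 21.43
Denominator = 1×131 + 0.091×12.1 = 132.1
Vm = 58.2 · log₁₀(0.16223) = 58.2 × (-0.7899) = -45.97 mV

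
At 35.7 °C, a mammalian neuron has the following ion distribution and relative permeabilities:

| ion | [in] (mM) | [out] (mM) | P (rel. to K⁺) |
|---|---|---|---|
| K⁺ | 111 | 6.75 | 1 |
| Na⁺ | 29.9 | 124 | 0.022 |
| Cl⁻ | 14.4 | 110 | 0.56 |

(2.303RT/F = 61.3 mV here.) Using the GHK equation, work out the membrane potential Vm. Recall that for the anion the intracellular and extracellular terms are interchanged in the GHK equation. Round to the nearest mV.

Vm = 61.3 · log₁₀[(Σ P·[cation]ₒ + Σ P·[anion]ᵢ) / (Σ P·[cation]ᵢ + Σ P·[anion]ₒ)]
Numerator = 1×6.75 + 0.022×124 + 0.56×14.4 = 17.54
Denominator = 1×111 + 0.022×29.9 + 0.56×110 = 173.3
Vm = 61.3 · log₁₀(0.10125) = 61.3 × (-0.9946) = -60.97 mV

-61 mV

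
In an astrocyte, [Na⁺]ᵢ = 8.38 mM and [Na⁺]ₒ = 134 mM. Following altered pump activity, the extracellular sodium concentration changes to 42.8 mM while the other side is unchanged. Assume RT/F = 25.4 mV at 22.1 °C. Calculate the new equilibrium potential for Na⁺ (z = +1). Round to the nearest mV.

41 mV

After the shift: [Na⁺]_out = 42.8, [Na⁺]_in = 8.38 mM.
E_new = (25.4/1)·ln(42.8/8.38) = 25.40 · (1.6307) = 41.42 mV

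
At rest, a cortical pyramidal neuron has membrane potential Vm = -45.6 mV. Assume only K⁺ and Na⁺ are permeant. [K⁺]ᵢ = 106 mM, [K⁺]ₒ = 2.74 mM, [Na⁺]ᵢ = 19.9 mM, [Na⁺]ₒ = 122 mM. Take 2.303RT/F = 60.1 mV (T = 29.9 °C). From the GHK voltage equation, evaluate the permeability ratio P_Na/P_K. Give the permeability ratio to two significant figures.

0.13

Let α = P_Na/P_K. GHK: Vm = 60.1·log₁₀[(Kₒ + α·Naₒ)/(Kᵢ + α·Naᵢ)].
10^(Vm/60.1) = 10^(-45.6/60.1) = 0.17429
So 0.17429·(Kᵢ + α·Naᵢ) = Kₒ + α·Naₒ → α = (0.17429·106.0 − 2.74) / (122.0 − 0.17429·19.9)
α = (18.47 − 2.74) / (122.0 − 3.468) = 15.73/118.5 = 0.1327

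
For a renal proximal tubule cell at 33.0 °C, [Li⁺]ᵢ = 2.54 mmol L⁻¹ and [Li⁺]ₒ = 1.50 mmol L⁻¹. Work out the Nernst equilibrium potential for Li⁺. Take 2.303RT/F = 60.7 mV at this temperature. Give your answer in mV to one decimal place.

-13.9 mV

E = (60.7/z) · log₁₀([Li⁺]_out/[Li⁺]_in) with z = +1.
= (60.7/1) · log₁₀(1.50/2.54) = 60.70 · log₁₀(0.5906)
= 60.70 · (-0.2287) = -13.88 mV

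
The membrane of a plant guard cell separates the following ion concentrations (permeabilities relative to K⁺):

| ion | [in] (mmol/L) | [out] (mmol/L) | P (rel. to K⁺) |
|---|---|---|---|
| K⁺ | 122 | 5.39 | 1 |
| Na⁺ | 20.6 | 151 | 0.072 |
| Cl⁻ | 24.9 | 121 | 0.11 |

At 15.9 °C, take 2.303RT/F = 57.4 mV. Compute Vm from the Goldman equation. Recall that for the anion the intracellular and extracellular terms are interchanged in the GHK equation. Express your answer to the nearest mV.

-49 mV

Vm = 57.4 · log₁₀[(Σ P·[cation]ₒ + Σ P·[anion]ᵢ) / (Σ P·[cation]ᵢ + Σ P·[anion]ₒ)]
Numerator = 1×5.39 + 0.072×151 + 0.11×24.9 = 19
Denominator = 1×122 + 0.072×20.6 + 0.11×121 = 136.8
Vm = 57.4 · log₁₀(0.1389) = 57.4 × (-0.8573) = -49.21 mV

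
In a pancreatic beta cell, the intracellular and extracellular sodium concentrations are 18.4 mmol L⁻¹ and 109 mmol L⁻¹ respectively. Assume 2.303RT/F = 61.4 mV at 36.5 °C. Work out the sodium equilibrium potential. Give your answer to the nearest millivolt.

47 mV

E = (61.4/z) · log₁₀([Na⁺]_out/[Na⁺]_in) with z = +1.
= (61.4/1) · log₁₀(109/18.4) = 61.40 · log₁₀(5.924)
= 61.40 · (0.7726) = 47.44 mV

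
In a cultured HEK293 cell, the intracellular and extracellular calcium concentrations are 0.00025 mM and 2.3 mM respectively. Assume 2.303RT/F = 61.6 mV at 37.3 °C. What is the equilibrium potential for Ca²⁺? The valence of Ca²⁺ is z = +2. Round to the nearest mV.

122 mV

E = (61.6/z) · log₁₀([Ca²⁺]_out/[Ca²⁺]_in) with z = +2.
= (61.6/2) · log₁₀(2.3/0.00025) = 30.80 · log₁₀(9200)
= 30.80 · (3.9638) = 122.08 mV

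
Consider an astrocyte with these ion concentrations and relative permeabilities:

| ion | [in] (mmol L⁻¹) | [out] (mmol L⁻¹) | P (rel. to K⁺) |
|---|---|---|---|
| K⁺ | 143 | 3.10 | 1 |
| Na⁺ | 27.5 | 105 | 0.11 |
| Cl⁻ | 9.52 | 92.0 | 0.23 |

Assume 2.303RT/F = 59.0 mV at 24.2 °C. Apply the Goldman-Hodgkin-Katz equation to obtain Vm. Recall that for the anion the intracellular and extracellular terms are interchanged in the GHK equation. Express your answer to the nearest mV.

Vm = 59.0 · log₁₀[(Σ P·[cation]ₒ + Σ P·[anion]ᵢ) / (Σ P·[cation]ᵢ + Σ P·[anion]ₒ)]
Numerator = 1×3.10 + 0.11×105 + 0.23×9.52 = 16.84
Denominator = 1×143 + 0.11×27.5 + 0.23×92.0 = 167.2
Vm = 59.0 · log₁₀(0.10072) = 59.0 × (-0.9969) = -58.82 mV

-59 mV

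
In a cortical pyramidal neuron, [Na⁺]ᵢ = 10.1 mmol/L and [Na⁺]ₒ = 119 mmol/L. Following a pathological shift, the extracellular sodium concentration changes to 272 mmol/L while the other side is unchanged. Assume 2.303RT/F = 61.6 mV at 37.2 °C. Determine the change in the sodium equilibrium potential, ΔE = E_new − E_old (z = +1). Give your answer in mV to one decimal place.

22.1 mV

E_old = (61.6/1)·log₁₀(119/10.1) = 65.99 mV
E_new = (61.6/1)·log₁₀(272/10.1) = 88.10 mV
ΔE = 88.10 − (65.99) = 22.12 mV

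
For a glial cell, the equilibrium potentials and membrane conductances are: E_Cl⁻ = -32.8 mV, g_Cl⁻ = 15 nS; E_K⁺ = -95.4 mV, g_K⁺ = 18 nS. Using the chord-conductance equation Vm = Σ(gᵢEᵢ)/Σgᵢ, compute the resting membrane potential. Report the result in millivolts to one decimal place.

Σ gᵢEᵢ = 15·(-32.8) + 18·(-95.4) = -2209.20
Σ gᵢ = 15 + 18 = 33
Vm = -2209.20 / 33 = -66.95 mV

-66.9 mV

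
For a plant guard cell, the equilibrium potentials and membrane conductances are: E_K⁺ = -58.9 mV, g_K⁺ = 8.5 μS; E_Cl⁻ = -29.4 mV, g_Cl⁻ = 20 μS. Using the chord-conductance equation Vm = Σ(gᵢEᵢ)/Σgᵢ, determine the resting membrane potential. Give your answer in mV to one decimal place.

Σ gᵢEᵢ = 8.5·(-58.9) + 20·(-29.4) = -1088.65
Σ gᵢ = 8.5 + 20 = 28.5
Vm = -1088.65 / 28.5 = -38.20 mV

-38.2 mV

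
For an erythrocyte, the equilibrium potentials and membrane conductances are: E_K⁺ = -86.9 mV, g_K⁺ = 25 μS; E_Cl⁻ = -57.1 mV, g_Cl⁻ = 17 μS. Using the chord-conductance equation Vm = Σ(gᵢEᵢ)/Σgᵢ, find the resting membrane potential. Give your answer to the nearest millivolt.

Σ gᵢEᵢ = 25·(-86.9) + 17·(-57.1) = -3143.20
Σ gᵢ = 25 + 17 = 42
Vm = -3143.20 / 42 = -74.84 mV

-75 mV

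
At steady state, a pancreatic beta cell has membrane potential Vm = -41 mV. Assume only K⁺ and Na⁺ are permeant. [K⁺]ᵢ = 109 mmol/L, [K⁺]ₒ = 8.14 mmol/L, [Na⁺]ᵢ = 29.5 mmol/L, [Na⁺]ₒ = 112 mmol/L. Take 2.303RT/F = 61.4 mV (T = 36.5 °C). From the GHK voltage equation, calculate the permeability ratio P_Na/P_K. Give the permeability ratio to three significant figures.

0.145

Let α = P_Na/P_K. GHK: Vm = 61.4·log₁₀[(Kₒ + α·Naₒ)/(Kᵢ + α·Naᵢ)].
10^(Vm/61.4) = 10^(-41.0/61.4) = 0.21491
So 0.21491·(Kᵢ + α·Naᵢ) = Kₒ + α·Naₒ → α = (0.21491·109.0 − 8.14) / (112.0 − 0.21491·29.5)
α = (23.42 − 8.14) / (112.0 − 6.34) = 15.28/105.7 = 0.1447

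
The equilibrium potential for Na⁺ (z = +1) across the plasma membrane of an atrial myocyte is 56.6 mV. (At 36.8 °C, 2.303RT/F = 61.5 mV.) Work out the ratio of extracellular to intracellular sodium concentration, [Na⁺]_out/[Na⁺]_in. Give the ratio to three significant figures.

log₁₀([out]/[in]) = E·z/(61.5) = 56.6 × 1 / 61.5 = 0.9203
[out]/[in] = 10^(0.9203) = 8.324

8.32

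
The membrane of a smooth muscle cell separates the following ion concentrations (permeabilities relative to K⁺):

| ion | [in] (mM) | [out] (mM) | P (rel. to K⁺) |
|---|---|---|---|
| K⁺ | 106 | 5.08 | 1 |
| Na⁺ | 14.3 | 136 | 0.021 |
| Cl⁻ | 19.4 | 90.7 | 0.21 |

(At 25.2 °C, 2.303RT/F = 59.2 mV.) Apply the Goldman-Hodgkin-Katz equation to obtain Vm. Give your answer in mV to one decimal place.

-60.3 mV

Vm = 59.2 · log₁₀[(Σ P·[cation]ₒ + Σ P·[anion]ᵢ) / (Σ P·[cation]ᵢ + Σ P·[anion]ₒ)]
Numerator = 1×5.08 + 0.021×136 + 0.21×19.4 = 12.01
Denominator = 1×106 + 0.021×14.3 + 0.21×90.7 = 125.3
Vm = 59.2 · log₁₀(0.095814) = 59.2 × (-1.0186) = -60.30 mV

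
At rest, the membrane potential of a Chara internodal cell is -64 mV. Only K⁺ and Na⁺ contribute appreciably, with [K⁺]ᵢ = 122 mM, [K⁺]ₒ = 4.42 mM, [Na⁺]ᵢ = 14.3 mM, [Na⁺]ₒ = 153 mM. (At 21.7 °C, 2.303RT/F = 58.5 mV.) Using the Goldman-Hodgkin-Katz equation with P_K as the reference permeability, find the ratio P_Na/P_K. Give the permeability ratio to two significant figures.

0.036

Let α = P_Na/P_K. GHK: Vm = 58.5·log₁₀[(Kₒ + α·Naₒ)/(Kᵢ + α·Naᵢ)].
10^(Vm/58.5) = 10^(-64.0/58.5) = 0.080535
So 0.080535·(Kᵢ + α·Naᵢ) = Kₒ + α·Naₒ → α = (0.080535·122.0 − 4.42) / (153.0 − 0.080535·14.3)
α = (9.825 − 4.42) / (153.0 − 1.152) = 5.405/151.8 = 0.0356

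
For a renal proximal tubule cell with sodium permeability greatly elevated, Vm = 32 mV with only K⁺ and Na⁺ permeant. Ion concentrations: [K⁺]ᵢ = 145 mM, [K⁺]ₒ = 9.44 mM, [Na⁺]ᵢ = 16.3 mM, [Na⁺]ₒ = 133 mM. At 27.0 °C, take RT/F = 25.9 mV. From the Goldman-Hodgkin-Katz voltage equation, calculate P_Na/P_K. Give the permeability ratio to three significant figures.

6.36

Let α = P_Na/P_K. GHK: Vm = 25.9·ln[(Kₒ + α·Naₒ)/(Kᵢ + α·Naᵢ)].
e^(Vm/25.9) = e^(32.0/25.9) = 3.4402
So 3.4402·(Kᵢ + α·Naᵢ) = Kₒ + α·Naₒ → α = (3.4402·145.0 − 9.44) / (133.0 − 3.4402·16.3)
α = (498.8 − 9.44) / (133.0 − 56.07) = 489.4/76.93 = 6.362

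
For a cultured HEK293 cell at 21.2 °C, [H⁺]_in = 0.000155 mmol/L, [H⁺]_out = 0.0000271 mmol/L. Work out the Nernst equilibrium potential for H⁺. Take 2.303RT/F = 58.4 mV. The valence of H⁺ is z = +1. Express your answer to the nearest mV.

-44 mV

E = (58.4/z) · log₁₀([H⁺]_out/[H⁺]_in) with z = +1.
= (58.4/1) · log₁₀(0.0000271/0.000155) = 58.40 · log₁₀(0.1748)
= 58.40 · (-0.7574) = -44.23 mV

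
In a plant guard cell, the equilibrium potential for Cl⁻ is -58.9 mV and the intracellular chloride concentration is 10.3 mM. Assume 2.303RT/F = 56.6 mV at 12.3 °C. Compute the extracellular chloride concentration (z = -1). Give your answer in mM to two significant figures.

110 mM

Nernst: E = (56.6/-1) · log₁₀([out]/[in]), so log₁₀([out]/[in]) = -58.9 × -1 / 56.6 = 1.0406.
[out]/[in] = 10^(1.0406) = 10.98.
[out] = 10.98 × 10.3 = 113.1 mM.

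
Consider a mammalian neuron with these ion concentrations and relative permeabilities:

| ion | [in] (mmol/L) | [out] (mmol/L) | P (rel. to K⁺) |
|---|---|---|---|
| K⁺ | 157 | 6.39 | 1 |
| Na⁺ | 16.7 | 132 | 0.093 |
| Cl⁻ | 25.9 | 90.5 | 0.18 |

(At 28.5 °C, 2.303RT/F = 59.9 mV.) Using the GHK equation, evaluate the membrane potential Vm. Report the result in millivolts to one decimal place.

Vm = 59.9 · log₁₀[(Σ P·[cation]ₒ + Σ P·[anion]ᵢ) / (Σ P·[cation]ᵢ + Σ P·[anion]ₒ)]
Numerator = 1×6.39 + 0.093×132 + 0.18×25.9 = 23.33
Denominator = 1×157 + 0.093×16.7 + 0.18×90.5 = 174.8
Vm = 59.9 · log₁₀(0.13342) = 59.9 × (-0.8748) = -52.40 mV

-52.4 mV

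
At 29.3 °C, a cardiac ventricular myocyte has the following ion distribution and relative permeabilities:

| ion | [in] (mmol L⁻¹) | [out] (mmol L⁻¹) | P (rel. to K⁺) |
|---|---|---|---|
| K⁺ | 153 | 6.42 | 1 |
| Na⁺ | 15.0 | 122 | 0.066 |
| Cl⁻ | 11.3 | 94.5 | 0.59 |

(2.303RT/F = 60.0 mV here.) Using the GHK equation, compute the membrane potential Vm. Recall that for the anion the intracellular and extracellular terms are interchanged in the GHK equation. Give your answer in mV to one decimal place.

-59.8 mV

Vm = 60.0 · log₁₀[(Σ P·[cation]ₒ + Σ P·[anion]ᵢ) / (Σ P·[cation]ᵢ + Σ P·[anion]ₒ)]
Numerator = 1×6.42 + 0.066×122 + 0.59×11.3 = 21.14
Denominator = 1×153 + 0.066×15.0 + 0.59×94.5 = 209.7
Vm = 60.0 · log₁₀(0.10078) = 60.0 × (-0.9966) = -59.80 mV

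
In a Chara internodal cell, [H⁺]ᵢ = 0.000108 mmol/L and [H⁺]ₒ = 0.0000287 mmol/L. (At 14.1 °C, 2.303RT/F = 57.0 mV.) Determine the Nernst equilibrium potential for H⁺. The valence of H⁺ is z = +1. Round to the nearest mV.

-33 mV

E = (57.0/z) · log₁₀([H⁺]_out/[H⁺]_in) with z = +1.
= (57.0/1) · log₁₀(0.0000287/0.000108) = 57.00 · log₁₀(0.2657)
= 57.00 · (-0.5755) = -32.81 mV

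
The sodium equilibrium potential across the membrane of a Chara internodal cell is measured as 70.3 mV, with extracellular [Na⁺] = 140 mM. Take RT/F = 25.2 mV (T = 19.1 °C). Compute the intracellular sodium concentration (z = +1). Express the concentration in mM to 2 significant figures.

Nernst: E = (25.2/1) · ln([out]/[in]), so ln([out]/[in]) = 70.3 × 1 / 25.2 = 2.7897.
[out]/[in] = e^(2.7897) = 16.28.
[in] = 140 / 16.28 = 8.602 mM.

8.6 mM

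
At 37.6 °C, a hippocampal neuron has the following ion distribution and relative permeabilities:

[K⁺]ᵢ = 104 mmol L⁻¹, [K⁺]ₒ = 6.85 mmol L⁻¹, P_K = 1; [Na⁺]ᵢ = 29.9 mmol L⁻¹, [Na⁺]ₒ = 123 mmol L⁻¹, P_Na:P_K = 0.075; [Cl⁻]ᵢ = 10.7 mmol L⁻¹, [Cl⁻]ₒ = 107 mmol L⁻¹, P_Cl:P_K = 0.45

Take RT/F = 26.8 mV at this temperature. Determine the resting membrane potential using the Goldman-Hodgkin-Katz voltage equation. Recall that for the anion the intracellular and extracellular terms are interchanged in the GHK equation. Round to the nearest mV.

-54 mV

Vm = 26.8 · ln[(Σ P·[cation]ₒ + Σ P·[anion]ᵢ) / (Σ P·[cation]ᵢ + Σ P·[anion]ₒ)]
Numerator = 1×6.85 + 0.075×123 + 0.45×10.7 = 20.89
Denominator = 1×104 + 0.075×29.9 + 0.45×107 = 154.4
Vm = 26.8 · ln(0.1353) = 26.8 × (-2.0002) = -53.61 mV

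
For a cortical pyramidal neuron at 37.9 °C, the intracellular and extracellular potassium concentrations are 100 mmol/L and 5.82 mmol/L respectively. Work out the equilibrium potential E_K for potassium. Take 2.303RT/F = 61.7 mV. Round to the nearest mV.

-76 mV

E = (61.7/z) · log₁₀([K⁺]_out/[K⁺]_in) with z = +1.
= (61.7/1) · log₁₀(5.82/100) = 61.70 · log₁₀(0.0582)
= 61.70 · (-1.2351) = -76.20 mV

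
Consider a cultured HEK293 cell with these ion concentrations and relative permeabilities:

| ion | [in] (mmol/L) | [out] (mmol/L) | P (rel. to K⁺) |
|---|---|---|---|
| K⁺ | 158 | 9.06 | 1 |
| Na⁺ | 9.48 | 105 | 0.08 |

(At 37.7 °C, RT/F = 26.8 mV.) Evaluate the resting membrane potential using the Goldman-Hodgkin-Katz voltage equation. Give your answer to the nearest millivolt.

-59 mV

Vm = 26.8 · ln[(Σ P·[cation]ₒ + Σ P·[anion]ᵢ) / (Σ P·[cation]ᵢ + Σ P·[anion]ₒ)]
Numerator = 1×9.06 + 0.08×105 = 17.46
Denominator = 1×158 + 0.08×9.48 = 158.8
Vm = 26.8 · ln(0.10998) = 26.8 × (-2.2075) = -59.16 mV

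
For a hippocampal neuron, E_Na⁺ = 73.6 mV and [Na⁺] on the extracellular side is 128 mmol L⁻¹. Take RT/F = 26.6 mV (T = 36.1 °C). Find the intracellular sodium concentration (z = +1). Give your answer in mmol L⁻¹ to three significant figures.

8.05 mmol L⁻¹

Nernst: E = (26.6/1) · ln([out]/[in]), so ln([out]/[in]) = 73.6 × 1 / 26.6 = 2.7669.
[out]/[in] = e^(2.7669) = 15.91.
[in] = 128 / 15.91 = 8.046 mmol L⁻¹.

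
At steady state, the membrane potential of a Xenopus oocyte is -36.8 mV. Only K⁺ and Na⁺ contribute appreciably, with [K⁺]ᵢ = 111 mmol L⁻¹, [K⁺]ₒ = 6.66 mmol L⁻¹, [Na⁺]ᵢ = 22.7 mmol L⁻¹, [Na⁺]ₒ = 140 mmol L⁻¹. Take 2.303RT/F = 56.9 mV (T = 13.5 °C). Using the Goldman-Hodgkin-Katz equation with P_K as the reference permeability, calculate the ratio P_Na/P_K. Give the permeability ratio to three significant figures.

Let α = P_Na/P_K. GHK: Vm = 56.9·log₁₀[(Kₒ + α·Naₒ)/(Kᵢ + α·Naᵢ)].
10^(Vm/56.9) = 10^(-36.8/56.9) = 0.22555
So 0.22555·(Kᵢ + α·Naᵢ) = Kₒ + α·Naₒ → α = (0.22555·111.0 − 6.66) / (140.0 − 0.22555·22.7)
α = (25.04 − 6.66) / (140.0 − 5.12) = 18.38/134.9 = 0.1362

0.136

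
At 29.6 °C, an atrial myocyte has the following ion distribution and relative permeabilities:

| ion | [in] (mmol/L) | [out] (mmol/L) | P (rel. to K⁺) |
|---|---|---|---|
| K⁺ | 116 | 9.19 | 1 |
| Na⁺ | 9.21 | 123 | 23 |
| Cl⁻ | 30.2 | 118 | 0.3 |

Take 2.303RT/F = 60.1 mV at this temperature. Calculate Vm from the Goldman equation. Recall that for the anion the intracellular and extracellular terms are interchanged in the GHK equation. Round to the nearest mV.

54 mV

Vm = 60.1 · log₁₀[(Σ P·[cation]ₒ + Σ P·[anion]ᵢ) / (Σ P·[cation]ᵢ + Σ P·[anion]ₒ)]
Numerator = 1×9.19 + 23×123 + 0.3×30.2 = 2847
Denominator = 1×116 + 23×9.21 + 0.3×118 = 363.2
Vm = 60.1 · log₁₀(7.8387) = 60.1 × (0.8942) = 53.74 mV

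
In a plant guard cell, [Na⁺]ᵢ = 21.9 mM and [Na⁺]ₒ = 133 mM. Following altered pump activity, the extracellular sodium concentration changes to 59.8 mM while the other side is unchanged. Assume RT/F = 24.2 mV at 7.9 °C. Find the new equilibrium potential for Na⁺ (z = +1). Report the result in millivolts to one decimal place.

24.3 mV

After the shift: [Na⁺]_out = 59.8, [Na⁺]_in = 21.9 mM.
E_new = (24.2/1)·ln(59.8/21.9) = 24.20 · (1.0045) = 24.31 mV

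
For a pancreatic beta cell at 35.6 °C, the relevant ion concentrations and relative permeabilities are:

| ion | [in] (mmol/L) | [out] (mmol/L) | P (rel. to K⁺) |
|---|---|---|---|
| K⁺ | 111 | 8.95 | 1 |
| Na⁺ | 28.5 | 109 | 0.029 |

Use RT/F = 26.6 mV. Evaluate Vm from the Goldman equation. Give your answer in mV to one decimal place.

-59.1 mV

Vm = 26.6 · ln[(Σ P·[cation]ₒ + Σ P·[anion]ᵢ) / (Σ P·[cation]ᵢ + Σ P·[anion]ₒ)]
Numerator = 1×8.95 + 0.029×109 = 12.11
Denominator = 1×111 + 0.029×28.5 = 111.8
Vm = 26.6 · ln(0.1083) = 26.6 × (-2.2228) = -59.13 mV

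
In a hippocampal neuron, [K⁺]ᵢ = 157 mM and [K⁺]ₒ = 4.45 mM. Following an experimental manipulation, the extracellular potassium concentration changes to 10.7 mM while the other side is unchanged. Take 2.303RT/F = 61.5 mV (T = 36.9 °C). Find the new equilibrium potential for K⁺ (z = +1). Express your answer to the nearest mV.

After the shift: [K⁺]_out = 10.7, [K⁺]_in = 157 mM.
E_new = (61.5/1)·log₁₀(10.7/157) = 61.50 · (-1.1665) = -71.74 mV

-72 mV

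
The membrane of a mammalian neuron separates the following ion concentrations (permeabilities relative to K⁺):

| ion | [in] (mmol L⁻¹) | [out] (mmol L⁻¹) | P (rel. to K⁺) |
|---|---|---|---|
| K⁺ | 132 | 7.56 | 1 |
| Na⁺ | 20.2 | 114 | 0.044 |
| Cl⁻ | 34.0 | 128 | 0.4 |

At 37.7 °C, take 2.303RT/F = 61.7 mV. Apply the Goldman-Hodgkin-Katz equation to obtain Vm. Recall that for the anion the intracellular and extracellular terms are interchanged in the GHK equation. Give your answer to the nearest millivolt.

Vm = 61.7 · log₁₀[(Σ P·[cation]ₒ + Σ P·[anion]ᵢ) / (Σ P·[cation]ᵢ + Σ P·[anion]ₒ)]
Numerator = 1×7.56 + 0.044×114 + 0.4×34.0 = 26.18
Denominator = 1×132 + 0.044×20.2 + 0.4×128 = 184.1
Vm = 61.7 · log₁₀(0.14219) = 61.7 × (-0.8471) = -52.27 mV

-52 mV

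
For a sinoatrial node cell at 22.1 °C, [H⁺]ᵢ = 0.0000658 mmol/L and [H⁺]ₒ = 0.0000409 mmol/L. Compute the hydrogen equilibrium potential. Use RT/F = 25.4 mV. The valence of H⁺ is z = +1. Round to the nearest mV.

-12 mV

E = (25.4/z) · ln([H⁺]_out/[H⁺]_in) with z = +1.
= (25.4/1) · ln(0.0000409/0.0000658) = 25.40 · ln(0.6216)
= 25.40 · (-0.4755) = -12.08 mV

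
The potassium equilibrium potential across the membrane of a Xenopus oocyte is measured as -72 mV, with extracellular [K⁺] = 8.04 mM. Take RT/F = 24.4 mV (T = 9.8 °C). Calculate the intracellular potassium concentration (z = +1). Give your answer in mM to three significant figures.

154 mM

Nernst: E = (24.4/1) · ln([out]/[in]), so ln([out]/[in]) = -72.0 × 1 / 24.4 = -2.9508.
[out]/[in] = e^(-2.9508) = 0.0523.
[in] = 8.04 / 0.0523 = 153.7 mM.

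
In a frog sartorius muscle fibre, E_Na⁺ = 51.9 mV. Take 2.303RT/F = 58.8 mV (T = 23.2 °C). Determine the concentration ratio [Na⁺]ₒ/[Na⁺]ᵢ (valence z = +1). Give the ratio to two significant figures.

7.6

log₁₀([out]/[in]) = E·z/(58.8) = 51.9 × 1 / 58.8 = 0.8827
[out]/[in] = 10^(0.8827) = 7.632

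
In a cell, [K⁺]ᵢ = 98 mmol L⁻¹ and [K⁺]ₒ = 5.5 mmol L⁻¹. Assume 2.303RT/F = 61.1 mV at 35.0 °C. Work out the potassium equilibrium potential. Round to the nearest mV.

E = (61.1/z) · log₁₀([K⁺]_out/[K⁺]_in) with z = +1.
= (61.1/1) · log₁₀(5.5/98) = 61.10 · log₁₀(0.05612)
= 61.10 · (-1.2509) = -76.43 mV

-76 mV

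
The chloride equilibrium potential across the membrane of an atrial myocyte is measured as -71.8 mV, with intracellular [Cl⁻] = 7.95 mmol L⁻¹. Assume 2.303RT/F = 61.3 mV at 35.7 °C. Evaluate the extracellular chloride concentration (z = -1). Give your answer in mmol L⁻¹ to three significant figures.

118 mmol L⁻¹

Nernst: E = (61.3/-1) · log₁₀([out]/[in]), so log₁₀([out]/[in]) = -71.8 × -1 / 61.3 = 1.1713.
[out]/[in] = 10^(1.1713) = 14.84.
[out] = 14.84 × 7.95 = 117.9 mmol L⁻¹.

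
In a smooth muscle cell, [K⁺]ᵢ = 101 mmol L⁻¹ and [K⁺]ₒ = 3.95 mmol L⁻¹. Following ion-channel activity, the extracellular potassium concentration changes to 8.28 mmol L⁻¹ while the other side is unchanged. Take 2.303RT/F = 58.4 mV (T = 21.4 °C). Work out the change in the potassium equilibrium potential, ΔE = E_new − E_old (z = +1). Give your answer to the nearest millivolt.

19 mV

E_old = (58.4/1)·log₁₀(3.95/101) = -82.21 mV
E_new = (58.4/1)·log₁₀(8.28/101) = -63.44 mV
ΔE = -63.44 − (-82.21) = 18.77 mV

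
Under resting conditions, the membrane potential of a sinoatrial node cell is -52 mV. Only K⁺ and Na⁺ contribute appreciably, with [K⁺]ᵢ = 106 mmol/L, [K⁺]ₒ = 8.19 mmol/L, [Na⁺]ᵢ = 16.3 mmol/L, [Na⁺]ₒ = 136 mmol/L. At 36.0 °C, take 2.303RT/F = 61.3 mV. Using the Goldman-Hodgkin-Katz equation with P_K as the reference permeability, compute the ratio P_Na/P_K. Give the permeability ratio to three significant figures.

Let α = P_Na/P_K. GHK: Vm = 61.3·log₁₀[(Kₒ + α·Naₒ)/(Kᵢ + α·Naᵢ)].
10^(Vm/61.3) = 10^(-52.0/61.3) = 0.14181
So 0.14181·(Kᵢ + α·Naᵢ) = Kₒ + α·Naₒ → α = (0.14181·106.0 − 8.19) / (136.0 − 0.14181·16.3)
α = (15.03 − 8.19) / (136.0 − 2.312) = 6.842/133.7 = 0.05118

0.0512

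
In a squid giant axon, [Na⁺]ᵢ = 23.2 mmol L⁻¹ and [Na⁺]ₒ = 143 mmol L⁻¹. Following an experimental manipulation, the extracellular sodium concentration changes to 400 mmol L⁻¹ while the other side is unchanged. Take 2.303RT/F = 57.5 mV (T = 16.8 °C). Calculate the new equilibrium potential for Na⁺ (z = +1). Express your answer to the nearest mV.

After the shift: [Na⁺]_out = 400, [Na⁺]_in = 23.2 mmol L⁻¹.
E_new = (57.5/1)·log₁₀(400/23.2) = 57.50 · (1.2366) = 71.10 mV

71 mV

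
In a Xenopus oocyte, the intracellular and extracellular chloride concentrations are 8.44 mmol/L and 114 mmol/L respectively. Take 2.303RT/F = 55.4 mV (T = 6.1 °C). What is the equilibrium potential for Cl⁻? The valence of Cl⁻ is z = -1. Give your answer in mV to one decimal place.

E = (55.4/z) · log₁₀([Cl⁻]_out/[Cl⁻]_in) with z = -1.
For an anion, dividing by z = -1 reverses the sign.
= (55.4/-1) · log₁₀(114/8.44) = -55.40 · log₁₀(13.51)
= -55.40 · (1.1306) = -62.63 mV

-62.6 mV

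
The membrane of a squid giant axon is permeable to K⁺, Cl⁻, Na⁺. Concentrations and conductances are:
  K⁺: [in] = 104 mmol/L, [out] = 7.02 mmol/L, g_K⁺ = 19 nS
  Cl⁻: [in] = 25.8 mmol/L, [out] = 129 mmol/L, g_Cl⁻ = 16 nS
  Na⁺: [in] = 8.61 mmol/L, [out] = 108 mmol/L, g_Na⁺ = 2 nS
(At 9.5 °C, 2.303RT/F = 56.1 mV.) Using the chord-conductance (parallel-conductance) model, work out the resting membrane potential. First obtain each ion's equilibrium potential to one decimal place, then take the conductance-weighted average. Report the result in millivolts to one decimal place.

-47.4 mV

E_K⁺ = (56.1/1)·log₁₀(7.02/104) = -65.7 mV
E_Cl⁻ = (56.1/-1)·log₁₀(129/25.8) = -39.2 mV
E_Na⁺ = (56.1/1)·log₁₀(108/8.61) = 61.6 mV
Vm = (Σ gᵢEᵢ)/(Σ gᵢ) = (19·-65.7 + 16·-39.2 + 2·61.6) / (19 + 16 + 2)
= -1752.30 / 37 = -47.36 mV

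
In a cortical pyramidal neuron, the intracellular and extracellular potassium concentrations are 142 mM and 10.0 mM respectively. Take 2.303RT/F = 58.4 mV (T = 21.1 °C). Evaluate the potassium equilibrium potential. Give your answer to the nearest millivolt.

-67 mV

E = (58.4/z) · log₁₀([K⁺]_out/[K⁺]_in) with z = +1.
= (58.4/1) · log₁₀(10.0/142) = 58.40 · log₁₀(0.07042)
= 58.40 · (-1.1523) = -67.29 mV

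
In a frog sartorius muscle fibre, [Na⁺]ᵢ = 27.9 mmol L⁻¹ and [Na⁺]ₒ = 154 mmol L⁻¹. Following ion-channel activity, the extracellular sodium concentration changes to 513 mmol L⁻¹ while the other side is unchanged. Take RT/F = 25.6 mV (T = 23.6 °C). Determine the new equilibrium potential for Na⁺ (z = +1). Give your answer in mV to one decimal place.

After the shift: [Na⁺]_out = 513, [Na⁺]_in = 27.9 mmol L⁻¹.
E_new = (25.6/1)·ln(513/27.9) = 25.60 · (2.9116) = 74.54 mV

74.5 mV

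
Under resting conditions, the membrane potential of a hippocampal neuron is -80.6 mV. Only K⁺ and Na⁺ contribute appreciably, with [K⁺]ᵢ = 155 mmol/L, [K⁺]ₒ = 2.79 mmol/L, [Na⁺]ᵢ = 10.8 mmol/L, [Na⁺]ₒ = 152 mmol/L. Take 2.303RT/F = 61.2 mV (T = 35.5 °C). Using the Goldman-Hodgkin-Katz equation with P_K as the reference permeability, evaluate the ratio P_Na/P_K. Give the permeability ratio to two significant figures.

Let α = P_Na/P_K. GHK: Vm = 61.2·log₁₀[(Kₒ + α·Naₒ)/(Kᵢ + α·Naᵢ)].
10^(Vm/61.2) = 10^(-80.6/61.2) = 0.048196
So 0.048196·(Kᵢ + α·Naᵢ) = Kₒ + α·Naₒ → α = (0.048196·155.0 − 2.79) / (152.0 − 0.048196·10.8)
α = (7.47 − 2.79) / (152.0 − 0.5205) = 4.68/151.5 = 0.0309

0.031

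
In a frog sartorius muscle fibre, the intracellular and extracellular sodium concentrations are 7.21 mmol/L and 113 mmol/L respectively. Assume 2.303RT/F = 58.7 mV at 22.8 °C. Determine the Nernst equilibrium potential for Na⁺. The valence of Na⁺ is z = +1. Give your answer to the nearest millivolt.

E = (58.7/z) · log₁₀([Na⁺]_out/[Na⁺]_in) with z = +1.
= (58.7/1) · log₁₀(113/7.21) = 58.70 · log₁₀(15.67)
= 58.70 · (1.1951) = 70.15 mV

70 mV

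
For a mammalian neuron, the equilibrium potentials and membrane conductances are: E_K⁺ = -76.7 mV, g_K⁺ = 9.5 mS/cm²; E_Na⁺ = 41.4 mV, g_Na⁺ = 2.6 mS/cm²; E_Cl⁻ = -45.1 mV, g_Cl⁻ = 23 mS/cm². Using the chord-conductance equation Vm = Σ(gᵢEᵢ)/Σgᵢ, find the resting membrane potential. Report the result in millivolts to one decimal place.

Σ gᵢEᵢ = 9.5·(-76.7) + 2.6·(41.4) + 23·(-45.1) = -1658.31
Σ gᵢ = 9.5 + 2.6 + 23 = 35.1
Vm = -1658.31 / 35.1 = -47.25 mV

-47.2 mV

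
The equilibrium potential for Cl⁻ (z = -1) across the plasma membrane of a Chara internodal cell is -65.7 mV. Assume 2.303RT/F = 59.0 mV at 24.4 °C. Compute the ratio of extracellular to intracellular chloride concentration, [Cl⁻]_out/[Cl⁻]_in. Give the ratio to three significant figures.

log₁₀([out]/[in]) = E·z/(59.0) = -65.7 × -1 / 59.0 = 1.1136
[out]/[in] = 10^(1.1136) = 12.99

13.0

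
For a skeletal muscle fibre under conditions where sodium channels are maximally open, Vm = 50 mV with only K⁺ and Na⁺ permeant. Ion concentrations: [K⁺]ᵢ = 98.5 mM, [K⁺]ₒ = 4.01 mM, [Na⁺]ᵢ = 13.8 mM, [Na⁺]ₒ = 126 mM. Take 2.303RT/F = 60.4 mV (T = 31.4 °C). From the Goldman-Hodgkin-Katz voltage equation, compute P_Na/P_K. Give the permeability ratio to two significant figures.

Let α = P_Na/P_K. GHK: Vm = 60.4·log₁₀[(Kₒ + α·Naₒ)/(Kᵢ + α·Naᵢ)].
10^(Vm/60.4) = 10^(50.0/60.4) = 6.7269
So 6.7269·(Kᵢ + α·Naᵢ) = Kₒ + α·Naₒ → α = (6.7269·98.5 − 4.01) / (126.0 − 6.7269·13.8)
α = (662.6 − 4.01) / (126.0 − 92.83) = 658.6/33.17 = 19.86

20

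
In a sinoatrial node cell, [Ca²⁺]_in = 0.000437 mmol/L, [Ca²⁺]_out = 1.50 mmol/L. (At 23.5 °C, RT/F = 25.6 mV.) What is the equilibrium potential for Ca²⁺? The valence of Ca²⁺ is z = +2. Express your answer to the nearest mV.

104 mV

E = (25.6/z) · ln([Ca²⁺]_out/[Ca²⁺]_in) with z = +2.
= (25.6/2) · ln(1.50/0.000437) = 12.80 · ln(3432)
= 12.80 · (8.1410) = 104.21 mV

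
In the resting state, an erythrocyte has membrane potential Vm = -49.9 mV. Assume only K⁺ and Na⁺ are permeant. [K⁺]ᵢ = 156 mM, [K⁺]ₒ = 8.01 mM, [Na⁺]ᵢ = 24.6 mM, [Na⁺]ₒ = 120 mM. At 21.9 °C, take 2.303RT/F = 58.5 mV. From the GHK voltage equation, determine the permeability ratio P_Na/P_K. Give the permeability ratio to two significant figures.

0.12

Let α = P_Na/P_K. GHK: Vm = 58.5·log₁₀[(Kₒ + α·Naₒ)/(Kᵢ + α·Naᵢ)].
10^(Vm/58.5) = 10^(-49.9/58.5) = 0.14028
So 0.14028·(Kᵢ + α·Naᵢ) = Kₒ + α·Naₒ → α = (0.14028·156.0 − 8.01) / (120.0 − 0.14028·24.6)
α = (21.88 − 8.01) / (120.0 − 3.451) = 13.87/116.5 = 0.119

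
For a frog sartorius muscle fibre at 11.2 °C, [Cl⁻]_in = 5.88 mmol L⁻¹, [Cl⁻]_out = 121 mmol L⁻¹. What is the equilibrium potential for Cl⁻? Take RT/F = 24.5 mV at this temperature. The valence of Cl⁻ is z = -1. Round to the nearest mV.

-74 mV

E = (24.5/z) · ln([Cl⁻]_out/[Cl⁻]_in) with z = -1.
For an anion, dividing by z = -1 reverses the sign.
= (24.5/-1) · ln(121/5.88) = -24.50 · ln(20.58)
= -24.50 · (3.0242) = -74.09 mV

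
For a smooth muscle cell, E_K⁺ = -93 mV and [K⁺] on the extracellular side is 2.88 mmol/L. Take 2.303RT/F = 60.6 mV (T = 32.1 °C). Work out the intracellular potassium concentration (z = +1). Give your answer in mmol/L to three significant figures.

98.6 mmol/L

Nernst: E = (60.6/1) · log₁₀([out]/[in]), so log₁₀([out]/[in]) = -93.0 × 1 / 60.6 = -1.5347.
[out]/[in] = 10^(-1.5347) = 0.0292.
[in] = 2.88 / 0.0292 = 98.64 mmol/L.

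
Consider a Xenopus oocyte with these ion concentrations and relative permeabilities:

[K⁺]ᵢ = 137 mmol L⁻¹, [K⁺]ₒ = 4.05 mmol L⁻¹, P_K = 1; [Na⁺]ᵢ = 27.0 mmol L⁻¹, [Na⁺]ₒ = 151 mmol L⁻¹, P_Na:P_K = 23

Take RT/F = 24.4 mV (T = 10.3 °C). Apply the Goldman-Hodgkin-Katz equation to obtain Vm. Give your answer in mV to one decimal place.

Vm = 24.4 · ln[(Σ P·[cation]ₒ + Σ P·[anion]ᵢ) / (Σ P·[cation]ᵢ + Σ P·[anion]ₒ)]
Numerator = 1×4.05 + 23×151 = 3477
Denominator = 1×137 + 23×27.0 = 758
Vm = 24.4 · ln(4.5871) = 24.4 × (1.5233) = 37.17 mV

37.2 mV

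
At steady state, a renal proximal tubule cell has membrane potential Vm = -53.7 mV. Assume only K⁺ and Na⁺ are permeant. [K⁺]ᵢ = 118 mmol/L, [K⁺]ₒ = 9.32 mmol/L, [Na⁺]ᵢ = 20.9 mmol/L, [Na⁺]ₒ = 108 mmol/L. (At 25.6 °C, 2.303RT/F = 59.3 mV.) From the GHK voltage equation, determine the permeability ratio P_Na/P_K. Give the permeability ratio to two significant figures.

0.051

Let α = P_Na/P_K. GHK: Vm = 59.3·log₁₀[(Kₒ + α·Naₒ)/(Kᵢ + α·Naᵢ)].
10^(Vm/59.3) = 10^(-53.7/59.3) = 0.12429
So 0.12429·(Kᵢ + α·Naᵢ) = Kₒ + α·Naₒ → α = (0.12429·118.0 − 9.32) / (108.0 − 0.12429·20.9)
α = (14.67 − 9.32) / (108.0 − 2.598) = 5.346/105.4 = 0.05072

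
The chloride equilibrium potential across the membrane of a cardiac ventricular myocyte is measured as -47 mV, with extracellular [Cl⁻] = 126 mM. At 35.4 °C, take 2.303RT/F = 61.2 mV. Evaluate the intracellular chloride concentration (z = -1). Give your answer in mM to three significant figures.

21.5 mM

Nernst: E = (61.2/-1) · log₁₀([out]/[in]), so log₁₀([out]/[in]) = -47.0 × -1 / 61.2 = 0.7680.
[out]/[in] = 10^(0.7680) = 5.861.
[in] = 126 / 5.861 = 21.5 mM.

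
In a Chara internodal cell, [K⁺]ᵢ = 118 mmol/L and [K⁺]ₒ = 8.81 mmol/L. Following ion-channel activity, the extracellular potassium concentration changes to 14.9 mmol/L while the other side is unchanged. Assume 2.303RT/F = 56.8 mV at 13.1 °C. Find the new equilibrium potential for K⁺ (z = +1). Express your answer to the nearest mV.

-51 mV

After the shift: [K⁺]_out = 14.9, [K⁺]_in = 118 mmol/L.
E_new = (56.8/1)·log₁₀(14.9/118) = 56.80 · (-0.8987) = -51.05 mV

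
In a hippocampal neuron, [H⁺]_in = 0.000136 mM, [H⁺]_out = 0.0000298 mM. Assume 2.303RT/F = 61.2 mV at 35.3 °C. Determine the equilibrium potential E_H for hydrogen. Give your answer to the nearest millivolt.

E = (61.2/z) · log₁₀([H⁺]_out/[H⁺]_in) with z = +1.
= (61.2/1) · log₁₀(0.0000298/0.000136) = 61.20 · log₁₀(0.2191)
= 61.20 · (-0.6593) = -40.35 mV

-40 mV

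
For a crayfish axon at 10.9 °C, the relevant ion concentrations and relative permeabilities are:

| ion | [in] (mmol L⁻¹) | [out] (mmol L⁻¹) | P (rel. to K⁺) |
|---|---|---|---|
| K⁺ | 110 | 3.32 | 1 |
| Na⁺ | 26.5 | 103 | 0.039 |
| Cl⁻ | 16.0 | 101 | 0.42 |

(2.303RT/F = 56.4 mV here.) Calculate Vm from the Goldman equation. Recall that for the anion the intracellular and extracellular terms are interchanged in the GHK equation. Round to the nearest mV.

-59 mV

Vm = 56.4 · log₁₀[(Σ P·[cation]ₒ + Σ P·[anion]ᵢ) / (Σ P·[cation]ᵢ + Σ P·[anion]ₒ)]
Numerator = 1×3.32 + 0.039×103 + 0.42×16.0 = 14.06
Denominator = 1×110 + 0.039×26.5 + 0.42×101 = 153.5
Vm = 56.4 · log₁₀(0.091604) = 56.4 × (-1.0381) = -58.55 mV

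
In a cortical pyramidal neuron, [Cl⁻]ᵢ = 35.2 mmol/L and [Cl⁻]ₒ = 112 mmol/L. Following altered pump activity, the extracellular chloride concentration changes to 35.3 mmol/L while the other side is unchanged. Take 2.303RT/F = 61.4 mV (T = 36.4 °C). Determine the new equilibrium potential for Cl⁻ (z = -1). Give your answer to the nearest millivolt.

0 mV

After the shift: [Cl⁻]_out = 35.3, [Cl⁻]_in = 35.2 mmol/L.
E_new = (61.4/-1)·log₁₀(35.3/35.2) = -61.40 · (0.0012) = -0.08 mV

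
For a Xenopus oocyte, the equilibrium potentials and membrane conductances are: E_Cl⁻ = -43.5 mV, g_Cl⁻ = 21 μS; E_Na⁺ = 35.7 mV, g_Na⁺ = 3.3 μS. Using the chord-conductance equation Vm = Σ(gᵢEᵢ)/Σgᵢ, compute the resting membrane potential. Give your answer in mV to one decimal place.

-32.7 mV

Σ gᵢEᵢ = 21·(-43.5) + 3.3·(35.7) = -795.69
Σ gᵢ = 21 + 3.3 = 24.3
Vm = -795.69 / 24.3 = -32.74 mV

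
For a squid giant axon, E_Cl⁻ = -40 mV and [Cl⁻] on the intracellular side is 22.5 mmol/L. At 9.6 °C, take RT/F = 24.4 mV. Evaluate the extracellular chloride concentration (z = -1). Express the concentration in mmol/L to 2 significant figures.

Nernst: E = (24.4/-1) · ln([out]/[in]), so ln([out]/[in]) = -40.0 × -1 / 24.4 = 1.6393.
[out]/[in] = e^(1.6393) = 5.152.
[out] = 5.152 × 22.5 = 115.9 mmol/L.

120 mmol/L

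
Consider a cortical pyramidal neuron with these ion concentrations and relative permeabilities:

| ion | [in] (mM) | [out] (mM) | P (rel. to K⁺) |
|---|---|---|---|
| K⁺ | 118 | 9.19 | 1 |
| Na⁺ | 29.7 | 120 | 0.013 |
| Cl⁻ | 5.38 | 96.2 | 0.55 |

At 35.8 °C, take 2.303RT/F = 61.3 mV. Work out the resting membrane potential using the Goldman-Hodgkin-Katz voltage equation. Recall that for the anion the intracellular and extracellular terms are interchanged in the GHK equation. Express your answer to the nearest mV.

-67 mV

Vm = 61.3 · log₁₀[(Σ P·[cation]ₒ + Σ P·[anion]ᵢ) / (Σ P·[cation]ᵢ + Σ P·[anion]ₒ)]
Numerator = 1×9.19 + 0.013×120 + 0.55×5.38 = 13.71
Denominator = 1×118 + 0.013×29.7 + 0.55×96.2 = 171.3
Vm = 61.3 · log₁₀(0.080031) = 61.3 × (-1.0967) = -67.23 mV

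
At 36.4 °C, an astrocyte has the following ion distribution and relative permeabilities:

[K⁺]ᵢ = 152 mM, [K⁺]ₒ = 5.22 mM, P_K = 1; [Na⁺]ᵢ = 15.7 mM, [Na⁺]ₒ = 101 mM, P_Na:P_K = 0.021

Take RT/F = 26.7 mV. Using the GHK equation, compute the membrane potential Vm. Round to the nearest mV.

Vm = 26.7 · ln[(Σ P·[cation]ₒ + Σ P·[anion]ᵢ) / (Σ P·[cation]ᵢ + Σ P·[anion]ₒ)]
Numerator = 1×5.22 + 0.021×101 = 7.341
Denominator = 1×152 + 0.021×15.7 = 152.3
Vm = 26.7 · ln(0.048192) = 26.7 × (-3.0326) = -80.97 mV

-81 mV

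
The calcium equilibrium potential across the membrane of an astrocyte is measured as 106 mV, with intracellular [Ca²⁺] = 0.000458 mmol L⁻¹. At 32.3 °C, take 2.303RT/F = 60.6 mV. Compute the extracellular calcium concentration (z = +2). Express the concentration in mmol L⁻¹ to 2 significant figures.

Nernst: E = (60.6/2) · log₁₀([out]/[in]), so log₁₀([out]/[in]) = 106.0 × 2 / 60.6 = 3.4983.
[out]/[in] = 10^(3.4983) = 3150.
[out] = 3150 × 0.000458 = 1.443 mmol L⁻¹.

1.4 mmol L⁻¹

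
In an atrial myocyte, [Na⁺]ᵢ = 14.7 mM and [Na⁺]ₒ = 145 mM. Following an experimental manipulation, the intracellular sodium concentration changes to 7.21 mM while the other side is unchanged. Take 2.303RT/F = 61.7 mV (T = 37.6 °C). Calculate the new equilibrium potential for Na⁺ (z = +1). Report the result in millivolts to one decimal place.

After the shift: [Na⁺]_out = 145, [Na⁺]_in = 7.21 mM.
E_new = (61.7/1)·log₁₀(145/7.21) = 61.70 · (1.3034) = 80.42 mV

80.4 mV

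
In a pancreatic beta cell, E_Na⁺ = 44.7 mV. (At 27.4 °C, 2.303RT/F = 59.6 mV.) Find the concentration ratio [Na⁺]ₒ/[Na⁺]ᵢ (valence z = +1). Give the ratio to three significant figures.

5.62

log₁₀([out]/[in]) = E·z/(59.6) = 44.7 × 1 / 59.6 = 0.7500
[out]/[in] = 10^(0.7500) = 5.623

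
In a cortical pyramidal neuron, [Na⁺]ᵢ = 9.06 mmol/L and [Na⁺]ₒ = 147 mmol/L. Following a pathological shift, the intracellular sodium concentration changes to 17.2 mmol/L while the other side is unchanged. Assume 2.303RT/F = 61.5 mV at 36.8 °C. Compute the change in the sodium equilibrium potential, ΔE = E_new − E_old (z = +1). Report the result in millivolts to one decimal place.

E_old = (61.5/1)·log₁₀(147/9.06) = 74.43 mV
E_new = (61.5/1)·log₁₀(147/17.2) = 57.31 mV
ΔE = 57.31 − (74.43) = -17.12 mV

-17.1 mV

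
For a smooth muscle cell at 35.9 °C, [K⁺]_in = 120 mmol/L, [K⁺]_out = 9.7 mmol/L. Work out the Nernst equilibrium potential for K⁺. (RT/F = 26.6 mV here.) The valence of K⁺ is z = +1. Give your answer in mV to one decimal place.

-66.9 mV

E = (26.6/z) · ln([K⁺]_out/[K⁺]_in) with z = +1.
= (26.6/1) · ln(9.7/120) = 26.60 · ln(0.08083)
= 26.60 · (-2.5154) = -66.91 mV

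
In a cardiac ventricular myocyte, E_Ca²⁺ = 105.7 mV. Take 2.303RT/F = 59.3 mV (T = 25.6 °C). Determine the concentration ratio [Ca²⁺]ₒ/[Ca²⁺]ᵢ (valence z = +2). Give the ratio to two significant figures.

log₁₀([out]/[in]) = E·z/(59.3) = 105.7 × 2 / 59.3 = 3.5649
[out]/[in] = 10^(3.5649) = 3672

3700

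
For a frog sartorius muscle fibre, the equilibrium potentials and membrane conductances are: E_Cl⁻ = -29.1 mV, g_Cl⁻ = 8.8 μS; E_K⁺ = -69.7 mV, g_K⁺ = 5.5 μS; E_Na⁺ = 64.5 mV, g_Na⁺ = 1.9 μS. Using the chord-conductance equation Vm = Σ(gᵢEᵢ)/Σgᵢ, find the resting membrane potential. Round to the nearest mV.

Σ gᵢEᵢ = 8.8·(-29.1) + 5.5·(-69.7) + 1.9·(64.5) = -516.88
Σ gᵢ = 8.8 + 5.5 + 1.9 = 16.2
Vm = -516.88 / 16.2 = -31.91 mV

-32 mV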